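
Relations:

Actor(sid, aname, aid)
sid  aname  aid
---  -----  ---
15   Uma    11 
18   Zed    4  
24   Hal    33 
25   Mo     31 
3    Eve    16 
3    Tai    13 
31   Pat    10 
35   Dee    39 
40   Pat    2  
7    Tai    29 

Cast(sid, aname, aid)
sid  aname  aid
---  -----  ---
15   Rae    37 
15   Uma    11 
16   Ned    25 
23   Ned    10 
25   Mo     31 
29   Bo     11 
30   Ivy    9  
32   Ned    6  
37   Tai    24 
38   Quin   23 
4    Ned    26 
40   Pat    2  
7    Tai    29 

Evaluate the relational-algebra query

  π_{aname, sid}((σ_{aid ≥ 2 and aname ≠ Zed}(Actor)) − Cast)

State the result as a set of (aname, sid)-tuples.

{(Dee, 35), (Eve, 3), (Hal, 24), (Pat, 31), (Tai, 3)}

Filtering on aid ≥ 2 and aname ≠ Zed leaves {(15, Uma, 11), (24, Hal, 33), (25, Mo, 31), (3, Eve, 16), (3, Tai, 13), (31, Pat, 10), (35, Dee, 39), (40, Pat, 2), (7, Tai, 29)}.
Difference: {(15, Uma, 11), (24, Hal, 33), (25, Mo, 31), (3, Eve, 16), (3, Tai, 13), (31, Pat, 10), (35, Dee, 39), (40, Pat, 2), (7, Tai, 29)} with {(15, Rae, 37), (15, Uma, 11), (16, Ned, 25), (23, Ned, 10), (25, Mo, 31), (29, Bo, 11), (30, Ivy, 9), (32, Ned, 6), (37, Tai, 24), (38, Quin, 23), (4, Ned, 26), (40, Pat, 2), (7, Tai, 29)} → {(24, Hal, 33), (3, Eve, 16), (3, Tai, 13), (31, Pat, 10), (35, Dee, 39)}
π[aname, sid]: project onto (aname, sid) → {(Dee, 35), (Eve, 3), (Hal, 24), (Pat, 31), (Tai, 3)}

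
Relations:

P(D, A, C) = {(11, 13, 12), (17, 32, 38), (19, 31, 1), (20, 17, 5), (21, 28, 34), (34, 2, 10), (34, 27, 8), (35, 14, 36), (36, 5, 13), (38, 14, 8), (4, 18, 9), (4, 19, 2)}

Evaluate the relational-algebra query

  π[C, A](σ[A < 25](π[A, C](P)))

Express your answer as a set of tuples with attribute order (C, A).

{(10, 2), (12, 13), (13, 5), (2, 19), (36, 14), (5, 17), (8, 14), (9, 18)}

π[A, C]: project onto (A, C) → {(13, 12), (14, 36), (14, 8), (17, 5), (18, 9), (19, 2), (2, 10), (27, 8), (28, 34), (31, 1), (32, 38), (5, 13)}
σ[A < 25]: keep tuples satisfying A < 25 → {(13, 12), (14, 36), (14, 8), (17, 5), (18, 9), (19, 2), (2, 10), (5, 13)}
π[C, A]: project onto (C, A) → {(10, 2), (12, 13), (13, 5), (2, 19), (36, 14), (5, 17), (8, 14), (9, 18)}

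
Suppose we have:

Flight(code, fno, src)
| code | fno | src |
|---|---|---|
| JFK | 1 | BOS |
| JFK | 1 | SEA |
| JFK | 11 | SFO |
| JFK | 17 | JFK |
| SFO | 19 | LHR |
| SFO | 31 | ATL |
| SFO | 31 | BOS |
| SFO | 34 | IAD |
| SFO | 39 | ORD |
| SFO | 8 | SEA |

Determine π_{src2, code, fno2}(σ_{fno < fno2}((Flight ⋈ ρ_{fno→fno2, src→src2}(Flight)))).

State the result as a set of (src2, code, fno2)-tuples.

ρ[fno→fno2, src→src2]: schema becomes (code, fno2, src2); tuples unchanged.
Joining Flight and ρ_{fno→fno2, src→src2}(Flight) on code yields {(JFK, 1, BOS, 1, BOS), (JFK, 1, BOS, 1, SEA), (JFK, 1, BOS, 11, SFO), (JFK, 1, BOS, 17, JFK), (JFK, 1, SEA, 1, BOS), (JFK, 1, SEA, 1, SEA), (JFK, 1, SEA, 11, SFO), (JFK, 1, SEA, 17, JFK), (JFK, 11, SFO, 1, BOS), (JFK, 11, SFO, 1, SEA), (JFK, 11, SFO, 11, SFO), (JFK, 11, SFO, 17, JFK), (JFK, 17, JFK, 1, BOS), (JFK, 17, JFK, 1, SEA), (JFK, 17, JFK, 11, SFO), (JFK, 17, JFK, 17, JFK), (SFO, 19, LHR, 19, LHR), (SFO, 19, LHR, 31, ATL), (SFO, 19, LHR, 31, BOS), (SFO, 19, LHR, 34, IAD), (SFO, 19, LHR, 39, ORD), (SFO, 19, LHR, 8, SEA), (SFO, 31, ATL, 19, LHR), (SFO, 31, ATL, 31, ATL), (SFO, 31, ATL, 31, BOS), (SFO, 31, ATL, 34, IAD), (SFO, 31, ATL, 39, ORD), (SFO, 31, ATL, 8, SEA), (SFO, 31, BOS, 19, LHR), (SFO, 31, BOS, 31, ATL), (SFO, 31, BOS, 31, BOS), (SFO, 31, BOS, 34, IAD), (SFO, 31, BOS, 39, ORD), (SFO, 31, BOS, 8, SEA), (SFO, 34, IAD, 19, LHR), (SFO, 34, IAD, 31, ATL), (SFO, 34, IAD, 31, BOS), (SFO, 34, IAD, 34, IAD), (SFO, 34, IAD, 39, ORD), (SFO, 34, IAD, 8, SEA), (SFO, 39, ORD, 19, LHR), (SFO, 39, ORD, 31, ATL), (SFO, 39, ORD, 31, BOS), (SFO, 39, ORD, 34, IAD), (SFO, 39, ORD, 39, ORD), (SFO, 39, ORD, 8, SEA), (SFO, 8, SEA, 19, LHR), (SFO, 8, SEA, 31, ATL), (SFO, 8, SEA, 31, BOS), (SFO, 8, SEA, 34, IAD), (SFO, 8, SEA, 39, ORD), (SFO, 8, SEA, 8, SEA)}.
Selection fno < fno2: {(JFK, 1, BOS, 11, SFO), (JFK, 1, BOS, 17, JFK), (JFK, 1, SEA, 11, SFO), (JFK, 1, SEA, 17, JFK), (JFK, 11, SFO, 17, JFK), (SFO, 19, LHR, 31, ATL), (SFO, 19, LHR, 31, BOS), (SFO, 19, LHR, 34, IAD), (SFO, 19, LHR, 39, ORD), (SFO, 31, ATL, 34, IAD), (SFO, 31, ATL, 39, ORD), (SFO, 31, BOS, 34, IAD), (SFO, 31, BOS, 39, ORD), (SFO, 34, IAD, 39, ORD), (SFO, 8, SEA, 19, LHR), (SFO, 8, SEA, 31, ATL), (SFO, 8, SEA, 31, BOS), (SFO, 8, SEA, 34, IAD), (SFO, 8, SEA, 39, ORD)}
Keep only column(s) src2, code, fno2 (12 duplicate(s) eliminated): {(ATL, SFO, 31), (BOS, SFO, 31), (IAD, SFO, 34), (JFK, JFK, 17), (LHR, SFO, 19), (ORD, SFO, 39), (SFO, JFK, 11)}

{(ATL, SFO, 31), (BOS, SFO, 31), (IAD, SFO, 34), (JFK, JFK, 17), (LHR, SFO, 19), (ORD, SFO, 39), (SFO, JFK, 11)}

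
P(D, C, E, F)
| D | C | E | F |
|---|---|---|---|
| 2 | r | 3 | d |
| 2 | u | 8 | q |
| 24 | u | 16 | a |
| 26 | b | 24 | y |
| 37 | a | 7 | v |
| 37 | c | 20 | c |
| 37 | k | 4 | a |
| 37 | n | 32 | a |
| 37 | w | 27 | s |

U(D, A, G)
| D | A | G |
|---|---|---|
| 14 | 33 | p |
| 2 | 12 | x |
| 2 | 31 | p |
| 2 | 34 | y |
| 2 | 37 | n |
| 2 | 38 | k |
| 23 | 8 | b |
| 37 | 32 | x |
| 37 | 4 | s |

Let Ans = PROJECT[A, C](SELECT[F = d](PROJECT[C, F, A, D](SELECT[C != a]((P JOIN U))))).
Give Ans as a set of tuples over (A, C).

{(12, r), (31, r), (34, r), (37, r), (38, r)}

Joining P and U on D yields {(2, r, 3, d, 12, x), (2, r, 3, d, 31, p), (2, r, 3, d, 34, y), (2, r, 3, d, 37, n), (2, r, 3, d, 38, k), (2, u, 8, q, 12, x), (2, u, 8, q, 31, p), (2, u, 8, q, 34, y), (2, u, 8, q, 37, n), (2, u, 8, q, 38, k), (37, a, 7, v, 32, x), (37, a, 7, v, 4, s), (37, c, 20, c, 32, x), (37, c, 20, c, 4, s), (37, k, 4, a, 32, x), (37, k, 4, a, 4, s), (37, n, 32, a, 32, x), (37, n, 32, a, 4, s), (37, w, 27, s, 32, x), (37, w, 27, s, 4, s)}.
Filtering on C != a leaves {(2, r, 3, d, 12, x), (2, r, 3, d, 31, p), (2, r, 3, d, 34, y), (2, r, 3, d, 37, n), (2, r, 3, d, 38, k), (2, u, 8, q, 12, x), (2, u, 8, q, 31, p), (2, u, 8, q, 34, y), (2, u, 8, q, 37, n), (2, u, 8, q, 38, k), (37, c, 20, c, 32, x), (37, c, 20, c, 4, s), (37, k, 4, a, 32, x), (37, k, 4, a, 4, s), (37, n, 32, a, 32, x), (37, n, 32, a, 4, s), (37, w, 27, s, 32, x), (37, w, 27, s, 4, s)}.
Keep only column(s) C, F, A, D: {(c, c, 32, 37), (c, c, 4, 37), (k, a, 32, 37), (k, a, 4, 37), (n, a, 32, 37), (n, a, 4, 37), (r, d, 12, 2), (r, d, 31, 2), (r, d, 34, 2), (r, d, 37, 2), (r, d, 38, 2), (u, q, 12, 2), (u, q, 31, 2), (u, q, 34, 2), (u, q, 37, 2), (u, q, 38, 2), (w, s, 32, 37), (w, s, 4, 37)}
Filtering on F = d leaves {(r, d, 12, 2), (r, d, 31, 2), (r, d, 34, 2), (r, d, 37, 2), (r, d, 38, 2)}.
Keep only column(s) A, C: {(12, r), (31, r), (34, r), (37, r), (38, r)}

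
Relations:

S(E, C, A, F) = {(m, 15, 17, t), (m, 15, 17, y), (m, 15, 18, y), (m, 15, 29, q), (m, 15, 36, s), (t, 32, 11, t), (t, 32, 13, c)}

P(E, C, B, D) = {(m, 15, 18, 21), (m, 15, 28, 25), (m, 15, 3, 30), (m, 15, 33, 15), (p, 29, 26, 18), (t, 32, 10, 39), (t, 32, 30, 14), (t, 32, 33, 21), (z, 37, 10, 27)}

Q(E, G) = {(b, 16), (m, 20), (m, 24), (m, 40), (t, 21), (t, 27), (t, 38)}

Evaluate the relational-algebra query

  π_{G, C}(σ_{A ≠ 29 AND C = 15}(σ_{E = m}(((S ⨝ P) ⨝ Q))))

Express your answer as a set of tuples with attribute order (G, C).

{(20, 15), (24, 15), (40, 15)}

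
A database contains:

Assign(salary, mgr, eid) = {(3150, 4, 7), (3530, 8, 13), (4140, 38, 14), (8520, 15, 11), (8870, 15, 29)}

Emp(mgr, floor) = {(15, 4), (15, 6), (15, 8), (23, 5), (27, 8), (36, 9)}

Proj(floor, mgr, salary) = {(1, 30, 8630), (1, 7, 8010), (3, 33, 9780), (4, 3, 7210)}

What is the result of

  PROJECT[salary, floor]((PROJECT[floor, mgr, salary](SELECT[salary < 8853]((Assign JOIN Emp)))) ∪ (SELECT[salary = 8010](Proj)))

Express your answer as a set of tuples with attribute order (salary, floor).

Natural join on mgr: {(8520, 15, 11, 4), (8520, 15, 11, 6), (8520, 15, 11, 8), (8870, 15, 29, 4), (8870, 15, 29, 6), (8870, 15, 29, 8)}
Selection salary < 8853: {(8520, 15, 11, 4), (8520, 15, 11, 6), (8520, 15, 11, 8)}
π_{floor, mgr, salary} gives {(4, 15, 8520), (6, 15, 8520), (8, 15, 8520)}.
Selection salary = 8010: {(1, 7, 8010)}
Set union of the two operands is {(1, 7, 8010), (4, 15, 8520), (6, 15, 8520), (8, 15, 8520)}.
π_{salary, floor} gives {(8010, 1), (8520, 4), (8520, 6), (8520, 8)}.

{(8010, 1), (8520, 4), (8520, 6), (8520, 8)}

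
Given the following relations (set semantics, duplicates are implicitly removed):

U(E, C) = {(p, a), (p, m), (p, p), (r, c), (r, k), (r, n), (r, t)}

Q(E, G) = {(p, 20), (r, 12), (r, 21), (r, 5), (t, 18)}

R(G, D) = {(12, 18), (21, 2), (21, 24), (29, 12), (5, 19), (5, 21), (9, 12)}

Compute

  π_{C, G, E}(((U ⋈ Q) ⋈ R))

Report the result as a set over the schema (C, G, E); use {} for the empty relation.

U ⋈ Q (natural join on E): {(p, a, 20), (p, m, 20), (p, p, 20), (r, c, 12), (r, c, 21), (r, c, 5), (r, k, 12), (r, k, 21), (r, k, 5), (r, n, 12), (r, n, 21), (r, n, 5), (r, t, 12), (r, t, 21), (r, t, 5)}
(U ⋈ Q) ⋈ R (natural join on G): {(r, c, 12, 18), (r, c, 21, 2), (r, c, 21, 24), (r, c, 5, 19), (r, c, 5, 21), (r, k, 12, 18), (r, k, 21, 2), (r, k, 21, 24), (r, k, 5, 19), (r, k, 5, 21), (r, n, 12, 18), (r, n, 21, 2), (r, n, 21, 24), (r, n, 5, 19), (r, n, 5, 21), (r, t, 12, 18), (r, t, 21, 2), (r, t, 21, 24), (r, t, 5, 19), (r, t, 5, 21)}
Projecting to C, G, E (8 duplicate(s) eliminated): {(c, 12, r), (c, 21, r), (c, 5, r), (k, 12, r), (k, 21, r), (k, 5, r), (n, 12, r), (n, 21, r), (n, 5, r), (t, 12, r), (t, 21, r), (t, 5, r)}

{(c, 12, r), (c, 21, r), (c, 5, r), (k, 12, r), (k, 21, r), (k, 5, r), (n, 12, r), (n, 21, r), (n, 5, r), (t, 12, r), (t, 21, r), (t, 5, r)}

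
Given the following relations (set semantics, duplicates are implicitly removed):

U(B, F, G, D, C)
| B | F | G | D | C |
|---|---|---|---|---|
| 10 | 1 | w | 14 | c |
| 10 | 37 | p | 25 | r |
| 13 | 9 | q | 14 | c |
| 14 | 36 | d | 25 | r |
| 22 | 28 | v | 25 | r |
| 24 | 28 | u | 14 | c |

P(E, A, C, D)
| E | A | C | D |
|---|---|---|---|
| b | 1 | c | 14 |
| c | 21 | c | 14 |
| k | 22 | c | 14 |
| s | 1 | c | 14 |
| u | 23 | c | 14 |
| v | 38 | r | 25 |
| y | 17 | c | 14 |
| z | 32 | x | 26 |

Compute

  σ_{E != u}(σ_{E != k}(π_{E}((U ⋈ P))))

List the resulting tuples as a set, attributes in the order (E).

{b, c, s, v, y}

Natural join on D, C: {(10, 1, w, 14, c, b, 1), (10, 1, w, 14, c, c, 21), (10, 1, w, 14, c, k, 22), (10, 1, w, 14, c, s, 1), (10, 1, w, 14, c, u, 23), (10, 1, w, 14, c, y, 17), (10, 37, p, 25, r, v, 38), (13, 9, q, 14, c, b, 1), (13, 9, q, 14, c, c, 21), (13, 9, q, 14, c, k, 22), (13, 9, q, 14, c, s, 1), (13, 9, q, 14, c, u, 23), (13, 9, q, 14, c, y, 17), (14, 36, d, 25, r, v, 38), (22, 28, v, 25, r, v, 38), (24, 28, u, 14, c, b, 1), (24, 28, u, 14, c, c, 21), (24, 28, u, 14, c, k, 22), (24, 28, u, 14, c, s, 1), (24, 28, u, 14, c, u, 23), (24, 28, u, 14, c, y, 17)}
π[E]: project onto (E) (14 duplicate(s) eliminated) → {b, c, k, s, u, v, y}
σ[E != k]: keep tuples satisfying E != k → {b, c, s, u, v, y}
σ[E != u]: keep tuples satisfying E != u → {b, c, s, v, y}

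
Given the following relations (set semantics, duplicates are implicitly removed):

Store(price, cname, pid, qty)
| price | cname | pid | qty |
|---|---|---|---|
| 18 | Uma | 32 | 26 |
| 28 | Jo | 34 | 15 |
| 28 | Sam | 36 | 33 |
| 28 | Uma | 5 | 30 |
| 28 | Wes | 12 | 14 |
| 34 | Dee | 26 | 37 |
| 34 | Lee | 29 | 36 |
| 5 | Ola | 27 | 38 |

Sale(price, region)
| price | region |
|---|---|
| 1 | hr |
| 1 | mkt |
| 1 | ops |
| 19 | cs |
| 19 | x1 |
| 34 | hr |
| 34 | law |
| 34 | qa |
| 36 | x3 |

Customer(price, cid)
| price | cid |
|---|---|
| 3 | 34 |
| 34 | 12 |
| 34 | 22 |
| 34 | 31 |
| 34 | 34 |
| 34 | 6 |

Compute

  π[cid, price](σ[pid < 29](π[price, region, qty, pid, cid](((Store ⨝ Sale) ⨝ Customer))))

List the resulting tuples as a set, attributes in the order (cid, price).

Joining Store and Sale on price yields {(34, Dee, 26, 37, hr), (34, Dee, 26, 37, law), (34, Dee, 26, 37, qa), (34, Lee, 29, 36, hr), (34, Lee, 29, 36, law), (34, Lee, 29, 36, qa)}.
Joining (Store ⨝ Sale) and Customer on price yields {(34, Dee, 26, 37, hr, 12), (34, Dee, 26, 37, hr, 22), (34, Dee, 26, 37, hr, 31), (34, Dee, 26, 37, hr, 34), (34, Dee, 26, 37, hr, 6), (34, Dee, 26, 37, law, 12), (34, Dee, 26, 37, law, 22), (34, Dee, 26, 37, law, 31), (34, Dee, 26, 37, law, 34), (34, Dee, 26, 37, law, 6), (34, Dee, 26, 37, qa, 12), (34, Dee, 26, 37, qa, 22), (34, Dee, 26, 37, qa, 31), (34, Dee, 26, 37, qa, 34), (34, Dee, 26, 37, qa, 6), (34, Lee, 29, 36, hr, 12), (34, Lee, 29, 36, hr, 22), (34, Lee, 29, 36, hr, 31), (34, Lee, 29, 36, hr, 34), (34, Lee, 29, 36, hr, 6), (34, Lee, 29, 36, law, 12), (34, Lee, 29, 36, law, 22), (34, Lee, 29, 36, law, 31), (34, Lee, 29, 36, law, 34), (34, Lee, 29, 36, law, 6), (34, Lee, 29, 36, qa, 12), (34, Lee, 29, 36, qa, 22), (34, Lee, 29, 36, qa, 31), (34, Lee, 29, 36, qa, 34), (34, Lee, 29, 36, qa, 6)}.
Projecting to price, region, qty, pid, cid: {(34, hr, 36, 29, 12), (34, hr, 36, 29, 22), (34, hr, 36, 29, 31), (34, hr, 36, 29, 34), (34, hr, 36, 29, 6), (34, hr, 37, 26, 12), (34, hr, 37, 26, 22), (34, hr, 37, 26, 31), (34, hr, 37, 26, 34), (34, hr, 37, 26, 6), (34, law, 36, 29, 12), (34, law, 36, 29, 22), (34, law, 36, 29, 31), (34, law, 36, 29, 34), (34, law, 36, 29, 6), (34, law, 37, 26, 12), (34, law, 37, 26, 22), (34, law, 37, 26, 31), (34, law, 37, 26, 34), (34, law, 37, 26, 6), (34, qa, 36, 29, 12), (34, qa, 36, 29, 22), (34, qa, 36, 29, 31), (34, qa, 36, 29, 34), (34, qa, 36, 29, 6), (34, qa, 37, 26, 12), (34, qa, 37, 26, 22), (34, qa, 37, 26, 31), (34, qa, 37, 26, 34), (34, qa, 37, 26, 6)}
σ[pid < 29]: keep tuples satisfying pid < 29 → {(34, hr, 37, 26, 12), (34, hr, 37, 26, 22), (34, hr, 37, 26, 31), (34, hr, 37, 26, 34), (34, hr, 37, 26, 6), (34, law, 37, 26, 12), (34, law, 37, 26, 22), (34, law, 37, 26, 31), (34, law, 37, 26, 34), (34, law, 37, 26, 6), (34, qa, 37, 26, 12), (34, qa, 37, 26, 22), (34, qa, 37, 26, 31), (34, qa, 37, 26, 34), (34, qa, 37, 26, 6)}
Projecting to cid, price (10 duplicate(s) eliminated): {(12, 34), (22, 34), (31, 34), (34, 34), (6, 34)}

{(12, 34), (22, 34), (31, 34), (34, 34), (6, 34)}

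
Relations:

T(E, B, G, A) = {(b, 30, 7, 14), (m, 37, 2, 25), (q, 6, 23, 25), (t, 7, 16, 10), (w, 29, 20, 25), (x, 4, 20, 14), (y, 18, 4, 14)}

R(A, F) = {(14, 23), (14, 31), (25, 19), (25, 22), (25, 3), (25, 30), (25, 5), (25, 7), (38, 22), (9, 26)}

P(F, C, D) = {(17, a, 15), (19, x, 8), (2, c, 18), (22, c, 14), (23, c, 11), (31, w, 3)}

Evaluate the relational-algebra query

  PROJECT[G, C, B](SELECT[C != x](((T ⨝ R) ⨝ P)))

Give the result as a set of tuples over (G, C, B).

Joining T and R on A yields {(b, 30, 7, 14, 23), (b, 30, 7, 14, 31), (m, 37, 2, 25, 19), (m, 37, 2, 25, 22), (m, 37, 2, 25, 3), (m, 37, 2, 25, 30), (m, 37, 2, 25, 5), (m, 37, 2, 25, 7), (q, 6, 23, 25, 19), (q, 6, 23, 25, 22), (q, 6, 23, 25, 3), (q, 6, 23, 25, 30), (q, 6, 23, 25, 5), (q, 6, 23, 25, 7), (w, 29, 20, 25, 19), (w, 29, 20, 25, 22), (w, 29, 20, 25, 3), (w, 29, 20, 25, 30), (w, 29, 20, 25, 5), (w, 29, 20, 25, 7), (x, 4, 20, 14, 23), (x, 4, 20, 14, 31), (y, 18, 4, 14, 23), (y, 18, 4, 14, 31)}.
Joining (T ⨝ R) and P on F yields {(b, 30, 7, 14, 23, c, 11), (b, 30, 7, 14, 31, w, 3), (m, 37, 2, 25, 19, x, 8), (m, 37, 2, 25, 22, c, 14), (q, 6, 23, 25, 19, x, 8), (q, 6, 23, 25, 22, c, 14), (w, 29, 20, 25, 19, x, 8), (w, 29, 20, 25, 22, c, 14), (x, 4, 20, 14, 23, c, 11), (x, 4, 20, 14, 31, w, 3), (y, 18, 4, 14, 23, c, 11), (y, 18, 4, 14, 31, w, 3)}.
Selection C != x: {(b, 30, 7, 14, 23, c, 11), (b, 30, 7, 14, 31, w, 3), (m, 37, 2, 25, 22, c, 14), (q, 6, 23, 25, 22, c, 14), (w, 29, 20, 25, 22, c, 14), (x, 4, 20, 14, 23, c, 11), (x, 4, 20, 14, 31, w, 3), (y, 18, 4, 14, 23, c, 11), (y, 18, 4, 14, 31, w, 3)}
π[G, C, B]: project onto (G, C, B) → {(2, c, 37), (20, c, 29), (20, c, 4), (20, w, 4), (23, c, 6), (4, c, 18), (4, w, 18), (7, c, 30), (7, w, 30)}

{(2, c, 37), (20, c, 29), (20, c, 4), (20, w, 4), (23, c, 6), (4, c, 18), (4, w, 18), (7, c, 30), (7, w, 30)}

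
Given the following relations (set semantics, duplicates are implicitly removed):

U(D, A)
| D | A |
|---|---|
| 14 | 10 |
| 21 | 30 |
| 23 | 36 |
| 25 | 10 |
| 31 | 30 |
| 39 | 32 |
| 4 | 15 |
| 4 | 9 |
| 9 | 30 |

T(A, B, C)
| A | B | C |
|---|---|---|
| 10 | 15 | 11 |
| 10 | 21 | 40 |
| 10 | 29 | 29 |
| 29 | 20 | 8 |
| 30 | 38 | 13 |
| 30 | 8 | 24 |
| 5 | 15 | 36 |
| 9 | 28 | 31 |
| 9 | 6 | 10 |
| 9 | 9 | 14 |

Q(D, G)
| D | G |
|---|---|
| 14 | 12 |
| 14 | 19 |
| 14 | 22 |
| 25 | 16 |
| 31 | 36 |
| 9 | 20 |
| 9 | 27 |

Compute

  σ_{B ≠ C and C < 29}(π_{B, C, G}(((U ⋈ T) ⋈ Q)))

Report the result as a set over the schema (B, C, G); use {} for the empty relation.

U ⋈ T (natural join on A): {(14, 10, 15, 11), (14, 10, 21, 40), (14, 10, 29, 29), (21, 30, 38, 13), (21, 30, 8, 24), (25, 10, 15, 11), (25, 10, 21, 40), (25, 10, 29, 29), (31, 30, 38, 13), (31, 30, 8, 24), (4, 9, 28, 31), (4, 9, 6, 10), (4, 9, 9, 14), (9, 30, 38, 13), (9, 30, 8, 24)}
(U ⋈ T) ⋈ Q (natural join on D): {(14, 10, 15, 11, 12), (14, 10, 15, 11, 19), (14, 10, 15, 11, 22), (14, 10, 21, 40, 12), (14, 10, 21, 40, 19), (14, 10, 21, 40, 22), (14, 10, 29, 29, 12), (14, 10, 29, 29, 19), (14, 10, 29, 29, 22), (25, 10, 15, 11, 16), (25, 10, 21, 40, 16), (25, 10, 29, 29, 16), (31, 30, 38, 13, 36), (31, 30, 8, 24, 36), (9, 30, 38, 13, 20), (9, 30, 38, 13, 27), (9, 30, 8, 24, 20), (9, 30, 8, 24, 27)}
π[B, C, G]: project onto (B, C, G) → {(15, 11, 12), (15, 11, 16), (15, 11, 19), (15, 11, 22), (21, 40, 12), (21, 40, 16), (21, 40, 19), (21, 40, 22), (29, 29, 12), (29, 29, 16), (29, 29, 19), (29, 29, 22), (38, 13, 20), (38, 13, 27), (38, 13, 36), (8, 24, 20), (8, 24, 27), (8, 24, 36)}
Filtering on B ≠ C and C < 29 leaves {(15, 11, 12), (15, 11, 16), (15, 11, 19), (15, 11, 22), (38, 13, 20), (38, 13, 27), (38, 13, 36), (8, 24, 20), (8, 24, 27), (8, 24, 36)}.

{(15, 11, 12), (15, 11, 16), (15, 11, 19), (15, 11, 22), (38, 13, 20), (38, 13, 27), (38, 13, 36), (8, 24, 20), (8, 24, 27), (8, 24, 36)}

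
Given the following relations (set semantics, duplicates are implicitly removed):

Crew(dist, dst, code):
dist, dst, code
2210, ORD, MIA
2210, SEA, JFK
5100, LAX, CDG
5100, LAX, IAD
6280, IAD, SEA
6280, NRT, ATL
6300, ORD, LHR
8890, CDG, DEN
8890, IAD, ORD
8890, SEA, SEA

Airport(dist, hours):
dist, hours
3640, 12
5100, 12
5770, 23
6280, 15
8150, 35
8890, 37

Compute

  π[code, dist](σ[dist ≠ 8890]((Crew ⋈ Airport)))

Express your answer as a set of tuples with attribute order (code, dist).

{(ATL, 6280), (CDG, 5100), (IAD, 5100), (SEA, 6280)}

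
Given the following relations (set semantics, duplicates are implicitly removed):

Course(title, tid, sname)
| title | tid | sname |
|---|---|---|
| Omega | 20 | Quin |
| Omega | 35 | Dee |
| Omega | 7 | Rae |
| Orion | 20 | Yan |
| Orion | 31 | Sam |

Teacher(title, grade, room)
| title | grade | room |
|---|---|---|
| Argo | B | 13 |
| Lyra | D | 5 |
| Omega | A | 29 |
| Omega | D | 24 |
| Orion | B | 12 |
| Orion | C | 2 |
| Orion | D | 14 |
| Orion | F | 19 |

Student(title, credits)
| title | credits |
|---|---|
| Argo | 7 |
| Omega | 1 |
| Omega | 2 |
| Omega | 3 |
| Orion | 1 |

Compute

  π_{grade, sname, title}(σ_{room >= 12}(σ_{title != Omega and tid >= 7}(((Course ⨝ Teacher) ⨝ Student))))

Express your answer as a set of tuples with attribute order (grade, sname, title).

Natural join on title: {(Omega, 20, Quin, A, 29), (Omega, 20, Quin, D, 24), (Omega, 35, Dee, A, 29), (Omega, 35, Dee, D, 24), (Omega, 7, Rae, A, 29), (Omega, 7, Rae, D, 24), (Orion, 20, Yan, B, 12), (Orion, 20, Yan, C, 2), (Orion, 20, Yan, D, 14), (Orion, 20, Yan, F, 19), (Orion, 31, Sam, B, 12), (Orion, 31, Sam, C, 2), (Orion, 31, Sam, D, 14), (Orion, 31, Sam, F, 19)}
Natural join on title: {(Omega, 20, Quin, A, 29, 1), (Omega, 20, Quin, A, 29, 2), (Omega, 20, Quin, A, 29, 3), (Omega, 20, Quin, D, 24, 1), (Omega, 20, Quin, D, 24, 2), (Omega, 20, Quin, D, 24, 3), (Omega, 35, Dee, A, 29, 1), (Omega, 35, Dee, A, 29, 2), (Omega, 35, Dee, A, 29, 3), (Omega, 35, Dee, D, 24, 1), (Omega, 35, Dee, D, 24, 2), (Omega, 35, Dee, D, 24, 3), (Omega, 7, Rae, A, 29, 1), (Omega, 7, Rae, A, 29, 2), (Omega, 7, Rae, A, 29, 3), (Omega, 7, Rae, D, 24, 1), (Omega, 7, Rae, D, 24, 2), (Omega, 7, Rae, D, 24, 3), (Orion, 20, Yan, B, 12, 1), (Orion, 20, Yan, C, 2, 1), (Orion, 20, Yan, D, 14, 1), (Orion, 20, Yan, F, 19, 1), (Orion, 31, Sam, B, 12, 1), (Orion, 31, Sam, C, 2, 1), (Orion, 31, Sam, D, 14, 1), (Orion, 31, Sam, F, 19, 1)}
Filtering on title != Omega and tid >= 7 leaves {(Orion, 20, Yan, B, 12, 1), (Orion, 20, Yan, C, 2, 1), (Orion, 20, Yan, D, 14, 1), (Orion, 20, Yan, F, 19, 1), (Orion, 31, Sam, B, 12, 1), (Orion, 31, Sam, C, 2, 1), (Orion, 31, Sam, D, 14, 1), (Orion, 31, Sam, F, 19, 1)}.
Filtering on room >= 12 leaves {(Orion, 20, Yan, B, 12, 1), (Orion, 20, Yan, D, 14, 1), (Orion, 20, Yan, F, 19, 1), (Orion, 31, Sam, B, 12, 1), (Orion, 31, Sam, D, 14, 1), (Orion, 31, Sam, F, 19, 1)}.
Projecting to grade, sname, title: {(B, Sam, Orion), (B, Yan, Orion), (D, Sam, Orion), (D, Yan, Orion), (F, Sam, Orion), (F, Yan, Orion)}

{(B, Sam, Orion), (B, Yan, Orion), (D, Sam, Orion), (D, Yan, Orion), (F, Sam, Orion), (F, Yan, Orion)}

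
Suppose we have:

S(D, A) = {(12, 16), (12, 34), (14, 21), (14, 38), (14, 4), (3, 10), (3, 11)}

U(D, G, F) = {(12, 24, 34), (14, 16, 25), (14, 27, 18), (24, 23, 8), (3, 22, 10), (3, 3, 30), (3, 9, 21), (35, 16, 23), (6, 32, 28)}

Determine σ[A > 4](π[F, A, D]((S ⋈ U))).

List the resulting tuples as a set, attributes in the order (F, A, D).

{(10, 10, 3), (10, 11, 3), (18, 21, 14), (18, 38, 14), (21, 10, 3), (21, 11, 3), (25, 21, 14), (25, 38, 14), (30, 10, 3), (30, 11, 3), (34, 16, 12), (34, 34, 12)}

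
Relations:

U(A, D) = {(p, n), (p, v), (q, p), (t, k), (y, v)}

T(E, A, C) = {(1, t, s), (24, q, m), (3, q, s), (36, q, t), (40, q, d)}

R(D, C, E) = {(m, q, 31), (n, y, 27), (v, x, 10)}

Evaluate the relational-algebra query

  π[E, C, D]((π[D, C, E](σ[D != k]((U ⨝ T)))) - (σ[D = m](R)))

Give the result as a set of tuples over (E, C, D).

Joining U and T on A yields {(q, p, 24, m), (q, p, 3, s), (q, p, 36, t), (q, p, 40, d), (t, k, 1, s)}.
σ[D != k]: keep tuples satisfying D != k → {(q, p, 24, m), (q, p, 3, s), (q, p, 36, t), (q, p, 40, d)}
π[D, C, E]: project onto (D, C, E) → {(p, d, 40), (p, m, 24), (p, s, 3), (p, t, 36)}
σ[D = m]: keep tuples satisfying D = m → {(m, q, 31)}
Difference: {(p, d, 40), (p, m, 24), (p, s, 3), (p, t, 36)} with {(m, q, 31)} → {(p, d, 40), (p, m, 24), (p, s, 3), (p, t, 36)}
π[E, C, D]: project onto (E, C, D) → {(24, m, p), (3, s, p), (36, t, p), (40, d, p)}

{(24, m, p), (3, s, p), (36, t, p), (40, d, p)}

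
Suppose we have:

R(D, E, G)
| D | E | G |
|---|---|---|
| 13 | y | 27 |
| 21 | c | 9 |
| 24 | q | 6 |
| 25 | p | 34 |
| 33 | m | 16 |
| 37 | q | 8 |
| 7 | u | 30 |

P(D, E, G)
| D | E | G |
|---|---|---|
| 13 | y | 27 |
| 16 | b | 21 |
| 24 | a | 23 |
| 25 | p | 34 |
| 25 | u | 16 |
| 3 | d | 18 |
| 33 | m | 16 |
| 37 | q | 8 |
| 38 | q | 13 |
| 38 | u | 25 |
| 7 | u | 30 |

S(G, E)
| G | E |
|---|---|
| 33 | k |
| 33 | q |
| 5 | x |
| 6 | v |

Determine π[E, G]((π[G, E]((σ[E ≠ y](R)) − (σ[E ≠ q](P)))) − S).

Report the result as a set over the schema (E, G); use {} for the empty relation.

{(c, 9), (q, 6), (q, 8)}

σ[E ≠ y]: keep tuples satisfying E ≠ y → {(21, c, 9), (24, q, 6), (25, p, 34), (33, m, 16), (37, q, 8), (7, u, 30)}
σ[E ≠ q]: keep tuples satisfying E ≠ q → {(13, y, 27), (16, b, 21), (24, a, 23), (25, p, 34), (25, u, 16), (3, d, 18), (33, m, 16), (38, u, 25), (7, u, 30)}
Taking the difference: {(21, c, 9), (24, q, 6), (37, q, 8)}
Projecting to G, E: {(6, q), (8, q), (9, c)}
Taking the difference: {(6, q), (8, q), (9, c)}
Projecting to E, G: {(c, 9), (q, 6), (q, 8)}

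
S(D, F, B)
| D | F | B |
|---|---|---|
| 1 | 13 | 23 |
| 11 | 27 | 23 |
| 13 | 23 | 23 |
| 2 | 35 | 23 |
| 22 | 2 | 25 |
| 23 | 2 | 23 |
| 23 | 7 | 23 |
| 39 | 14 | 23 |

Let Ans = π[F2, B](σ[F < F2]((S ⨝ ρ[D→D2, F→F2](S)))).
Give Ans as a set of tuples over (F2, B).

ρ[D→D2, F→F2]: schema becomes (D2, F2, B); tuples unchanged.
S ⋈ ρ[D→D2, F→F2](S) (natural join on B): {(1, 13, 23, 1, 13), (1, 13, 23, 11, 27), (1, 13, 23, 13, 23), (1, 13, 23, 2, 35), (1, 13, 23, 23, 2), (1, 13, 23, 23, 7), (1, 13, 23, 39, 14), (11, 27, 23, 1, 13), (11, 27, 23, 11, 27), (11, 27, 23, 13, 23), (11, 27, 23, 2, 35), (11, 27, 23, 23, 2), (11, 27, 23, 23, 7), (11, 27, 23, 39, 14), (13, 23, 23, 1, 13), (13, 23, 23, 11, 27), (13, 23, 23, 13, 23), (13, 23, 23, 2, 35), (13, 23, 23, 23, 2), (13, 23, 23, 23, 7), (13, 23, 23, 39, 14), (2, 35, 23, 1, 13), (2, 35, 23, 11, 27), (2, 35, 23, 13, 23), (2, 35, 23, 2, 35), (2, 35, 23, 23, 2), (2, 35, 23, 23, 7), (2, 35, 23, 39, 14), (22, 2, 25, 22, 2), (23, 2, 23, 1, 13), (23, 2, 23, 11, 27), (23, 2, 23, 13, 23), (23, 2, 23, 2, 35), (23, 2, 23, 23, 2), (23, 2, 23, 23, 7), (23, 2, 23, 39, 14), (23, 7, 23, 1, 13), (23, 7, 23, 11, 27), (23, 7, 23, 13, 23), (23, 7, 23, 2, 35), (23, 7, 23, 23, 2), (23, 7, 23, 23, 7), (23, 7, 23, 39, 14), (39, 14, 23, 1, 13), (39, 14, 23, 11, 27), (39, 14, 23, 13, 23), (39, 14, 23, 2, 35), (39, 14, 23, 23, 2), (39, 14, 23, 23, 7), (39, 14, 23, 39, 14)}
Apply σ_{F < F2}; surviving tuples: {(1, 13, 23, 11, 27), (1, 13, 23, 13, 23), (1, 13, 23, 2, 35), (1, 13, 23, 39, 14), (11, 27, 23, 2, 35), (13, 23, 23, 11, 27), (13, 23, 23, 2, 35), (23, 2, 23, 1, 13), (23, 2, 23, 11, 27), (23, 2, 23, 13, 23), (23, 2, 23, 2, 35), (23, 2, 23, 23, 7), (23, 2, 23, 39, 14), (23, 7, 23, 1, 13), (23, 7, 23, 11, 27), (23, 7, 23, 13, 23), (23, 7, 23, 2, 35), (23, 7, 23, 39, 14), (39, 14, 23, 11, 27), (39, 14, 23, 13, 23), (39, 14, 23, 2, 35)}
Keep only column(s) F2, B (15 duplicate(s) eliminated): {(13, 23), (14, 23), (23, 23), (27, 23), (35, 23), (7, 23)}

{(13, 23), (14, 23), (23, 23), (27, 23), (35, 23), (7, 23)}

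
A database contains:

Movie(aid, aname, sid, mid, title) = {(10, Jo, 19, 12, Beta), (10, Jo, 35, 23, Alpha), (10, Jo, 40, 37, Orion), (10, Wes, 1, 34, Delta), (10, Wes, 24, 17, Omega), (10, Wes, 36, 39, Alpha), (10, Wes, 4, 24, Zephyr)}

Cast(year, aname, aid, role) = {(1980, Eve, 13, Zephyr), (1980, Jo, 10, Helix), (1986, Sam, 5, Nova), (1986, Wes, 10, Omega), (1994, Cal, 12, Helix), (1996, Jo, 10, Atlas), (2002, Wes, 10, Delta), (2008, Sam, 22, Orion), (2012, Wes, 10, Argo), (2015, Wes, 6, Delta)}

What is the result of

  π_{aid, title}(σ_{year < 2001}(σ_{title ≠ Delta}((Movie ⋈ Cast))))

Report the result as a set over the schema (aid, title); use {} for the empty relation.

Movie ⋈ Cast (natural join on aid, aname): {(10, Jo, 19, 12, Beta, 1980, Helix), (10, Jo, 19, 12, Beta, 1996, Atlas), (10, Jo, 35, 23, Alpha, 1980, Helix), (10, Jo, 35, 23, Alpha, 1996, Atlas), (10, Jo, 40, 37, Orion, 1980, Helix), (10, Jo, 40, 37, Orion, 1996, Atlas), (10, Wes, 1, 34, Delta, 1986, Omega), (10, Wes, 1, 34, Delta, 2002, Delta), (10, Wes, 1, 34, Delta, 2012, Argo), (10, Wes, 24, 17, Omega, 1986, Omega), (10, Wes, 24, 17, Omega, 2002, Delta), (10, Wes, 24, 17, Omega, 2012, Argo), (10, Wes, 36, 39, Alpha, 1986, Omega), (10, Wes, 36, 39, Alpha, 2002, Delta), (10, Wes, 36, 39, Alpha, 2012, Argo), (10, Wes, 4, 24, Zephyr, 1986, Omega), (10, Wes, 4, 24, Zephyr, 2002, Delta), (10, Wes, 4, 24, Zephyr, 2012, Argo)}
Selection title ≠ Delta: {(10, Jo, 19, 12, Beta, 1980, Helix), (10, Jo, 19, 12, Beta, 1996, Atlas), (10, Jo, 35, 23, Alpha, 1980, Helix), (10, Jo, 35, 23, Alpha, 1996, Atlas), (10, Jo, 40, 37, Orion, 1980, Helix), (10, Jo, 40, 37, Orion, 1996, Atlas), (10, Wes, 24, 17, Omega, 1986, Omega), (10, Wes, 24, 17, Omega, 2002, Delta), (10, Wes, 24, 17, Omega, 2012, Argo), (10, Wes, 36, 39, Alpha, 1986, Omega), (10, Wes, 36, 39, Alpha, 2002, Delta), (10, Wes, 36, 39, Alpha, 2012, Argo), (10, Wes, 4, 24, Zephyr, 1986, Omega), (10, Wes, 4, 24, Zephyr, 2002, Delta), (10, Wes, 4, 24, Zephyr, 2012, Argo)}
Selection year < 2001: {(10, Jo, 19, 12, Beta, 1980, Helix), (10, Jo, 19, 12, Beta, 1996, Atlas), (10, Jo, 35, 23, Alpha, 1980, Helix), (10, Jo, 35, 23, Alpha, 1996, Atlas), (10, Jo, 40, 37, Orion, 1980, Helix), (10, Jo, 40, 37, Orion, 1996, Atlas), (10, Wes, 24, 17, Omega, 1986, Omega), (10, Wes, 36, 39, Alpha, 1986, Omega), (10, Wes, 4, 24, Zephyr, 1986, Omega)}
π[aid, title]: project onto (aid, title) (4 duplicate(s) eliminated) → {(10, Alpha), (10, Beta), (10, Omega), (10, Orion), (10, Zephyr)}

{(10, Alpha), (10, Beta), (10, Omega), (10, Orion), (10, Zephyr)}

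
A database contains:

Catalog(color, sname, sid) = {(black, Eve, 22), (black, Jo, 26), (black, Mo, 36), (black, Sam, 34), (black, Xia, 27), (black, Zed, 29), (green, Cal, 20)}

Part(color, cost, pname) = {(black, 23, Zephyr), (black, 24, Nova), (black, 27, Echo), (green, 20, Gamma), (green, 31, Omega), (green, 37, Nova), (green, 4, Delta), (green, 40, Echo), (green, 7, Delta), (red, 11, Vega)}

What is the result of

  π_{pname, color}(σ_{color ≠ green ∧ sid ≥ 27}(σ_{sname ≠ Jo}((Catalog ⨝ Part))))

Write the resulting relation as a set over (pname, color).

Catalog ⋈ Part (natural join on color): {(black, Eve, 22, 23, Zephyr), (black, Eve, 22, 24, Nova), (black, Eve, 22, 27, Echo), (black, Jo, 26, 23, Zephyr), (black, Jo, 26, 24, Nova), (black, Jo, 26, 27, Echo), (black, Mo, 36, 23, Zephyr), (black, Mo, 36, 24, Nova), (black, Mo, 36, 27, Echo), (black, Sam, 34, 23, Zephyr), (black, Sam, 34, 24, Nova), (black, Sam, 34, 27, Echo), (black, Xia, 27, 23, Zephyr), (black, Xia, 27, 24, Nova), (black, Xia, 27, 27, Echo), (black, Zed, 29, 23, Zephyr), (black, Zed, 29, 24, Nova), (black, Zed, 29, 27, Echo), (green, Cal, 20, 20, Gamma), (green, Cal, 20, 31, Omega), (green, Cal, 20, 37, Nova), (green, Cal, 20, 4, Delta), (green, Cal, 20, 40, Echo), (green, Cal, 20, 7, Delta)}
σ[sname ≠ Jo]: keep tuples satisfying sname ≠ Jo → {(black, Eve, 22, 23, Zephyr), (black, Eve, 22, 24, Nova), (black, Eve, 22, 27, Echo), (black, Mo, 36, 23, Zephyr), (black, Mo, 36, 24, Nova), (black, Mo, 36, 27, Echo), (black, Sam, 34, 23, Zephyr), (black, Sam, 34, 24, Nova), (black, Sam, 34, 27, Echo), (black, Xia, 27, 23, Zephyr), (black, Xia, 27, 24, Nova), (black, Xia, 27, 27, Echo), (black, Zed, 29, 23, Zephyr), (black, Zed, 29, 24, Nova), (black, Zed, 29, 27, Echo), (green, Cal, 20, 20, Gamma), (green, Cal, 20, 31, Omega), (green, Cal, 20, 37, Nova), (green, Cal, 20, 4, Delta), (green, Cal, 20, 40, Echo), (green, Cal, 20, 7, Delta)}
σ[color ≠ green ∧ sid ≥ 27]: keep tuples satisfying color ≠ green ∧ sid ≥ 27 → {(black, Mo, 36, 23, Zephyr), (black, Mo, 36, 24, Nova), (black, Mo, 36, 27, Echo), (black, Sam, 34, 23, Zephyr), (black, Sam, 34, 24, Nova), (black, Sam, 34, 27, Echo), (black, Xia, 27, 23, Zephyr), (black, Xia, 27, 24, Nova), (black, Xia, 27, 27, Echo), (black, Zed, 29, 23, Zephyr), (black, Zed, 29, 24, Nova), (black, Zed, 29, 27, Echo)}
Projecting to pname, color (9 duplicate(s) eliminated): {(Echo, black), (Nova, black), (Zephyr, black)}

{(Echo, black), (Nova, black), (Zephyr, black)}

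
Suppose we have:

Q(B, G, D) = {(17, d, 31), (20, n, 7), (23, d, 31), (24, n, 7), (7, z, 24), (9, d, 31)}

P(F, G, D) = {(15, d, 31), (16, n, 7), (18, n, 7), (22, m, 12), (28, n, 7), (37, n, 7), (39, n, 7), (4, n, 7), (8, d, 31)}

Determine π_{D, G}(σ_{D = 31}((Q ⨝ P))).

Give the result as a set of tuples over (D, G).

Joining Q and P on G, D yields {(17, d, 31, 15), (17, d, 31, 8), (20, n, 7, 16), (20, n, 7, 18), (20, n, 7, 28), (20, n, 7, 37), (20, n, 7, 39), (20, n, 7, 4), (23, d, 31, 15), (23, d, 31, 8), (24, n, 7, 16), (24, n, 7, 18), (24, n, 7, 28), (24, n, 7, 37), (24, n, 7, 39), (24, n, 7, 4), (9, d, 31, 15), (9, d, 31, 8)}.
Selection D = 31: {(17, d, 31, 15), (17, d, 31, 8), (23, d, 31, 15), (23, d, 31, 8), (9, d, 31, 15), (9, d, 31, 8)}
Keep only column(s) D, G (5 duplicate(s) eliminated): {(31, d)}

{(31, d)}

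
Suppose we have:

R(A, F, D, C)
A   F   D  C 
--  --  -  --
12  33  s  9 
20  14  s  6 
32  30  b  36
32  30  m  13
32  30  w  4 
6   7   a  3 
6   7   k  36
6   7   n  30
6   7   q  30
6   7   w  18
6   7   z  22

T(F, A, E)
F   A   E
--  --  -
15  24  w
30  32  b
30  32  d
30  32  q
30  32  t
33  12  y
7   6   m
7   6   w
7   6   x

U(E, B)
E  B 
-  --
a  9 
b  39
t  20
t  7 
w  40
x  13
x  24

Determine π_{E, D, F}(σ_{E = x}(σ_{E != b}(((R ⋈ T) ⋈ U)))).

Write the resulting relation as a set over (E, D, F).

{(x, a, 7), (x, k, 7), (x, n, 7), (x, q, 7), (x, w, 7), (x, z, 7)}

Joining R and T on A, F yields {(12, 33, s, 9, y), (32, 30, b, 36, b), (32, 30, b, 36, d), (32, 30, b, 36, q), (32, 30, b, 36, t), (32, 30, m, 13, b), (32, 30, m, 13, d), (32, 30, m, 13, q), (32, 30, m, 13, t), (32, 30, w, 4, b), (32, 30, w, 4, d), (32, 30, w, 4, q), (32, 30, w, 4, t), (6, 7, a, 3, m), (6, 7, a, 3, w), (6, 7, a, 3, x), (6, 7, k, 36, m), (6, 7, k, 36, w), (6, 7, k, 36, x), (6, 7, n, 30, m), (6, 7, n, 30, w), (6, 7, n, 30, x), (6, 7, q, 30, m), (6, 7, q, 30, w), (6, 7, q, 30, x), (6, 7, w, 18, m), (6, 7, w, 18, w), (6, 7, w, 18, x), (6, 7, z, 22, m), (6, 7, z, 22, w), (6, 7, z, 22, x)}.
Joining (R ⋈ T) and U on E yields {(32, 30, b, 36, b, 39), (32, 30, b, 36, t, 20), (32, 30, b, 36, t, 7), (32, 30, m, 13, b, 39), (32, 30, m, 13, t, 20), (32, 30, m, 13, t, 7), (32, 30, w, 4, b, 39), (32, 30, w, 4, t, 20), (32, 30, w, 4, t, 7), (6, 7, a, 3, w, 40), (6, 7, a, 3, x, 13), (6, 7, a, 3, x, 24), (6, 7, k, 36, w, 40), (6, 7, k, 36, x, 13), (6, 7, k, 36, x, 24), (6, 7, n, 30, w, 40), (6, 7, n, 30, x, 13), (6, 7, n, 30, x, 24), (6, 7, q, 30, w, 40), (6, 7, q, 30, x, 13), (6, 7, q, 30, x, 24), (6, 7, w, 18, w, 40), (6, 7, w, 18, x, 13), (6, 7, w, 18, x, 24), (6, 7, z, 22, w, 40), (6, 7, z, 22, x, 13), (6, 7, z, 22, x, 24)}.
Apply σ_{E != b}; surviving tuples: {(32, 30, b, 36, t, 20), (32, 30, b, 36, t, 7), (32, 30, m, 13, t, 20), (32, 30, m, 13, t, 7), (32, 30, w, 4, t, 20), (32, 30, w, 4, t, 7), (6, 7, a, 3, w, 40), (6, 7, a, 3, x, 13), (6, 7, a, 3, x, 24), (6, 7, k, 36, w, 40), (6, 7, k, 36, x, 13), (6, 7, k, 36, x, 24), (6, 7, n, 30, w, 40), (6, 7, n, 30, x, 13), (6, 7, n, 30, x, 24), (6, 7, q, 30, w, 40), (6, 7, q, 30, x, 13), (6, 7, q, 30, x, 24), (6, 7, w, 18, w, 40), (6, 7, w, 18, x, 13), (6, 7, w, 18, x, 24), (6, 7, z, 22, w, 40), (6, 7, z, 22, x, 13), (6, 7, z, 22, x, 24)}
Apply σ_{E = x}; surviving tuples: {(6, 7, a, 3, x, 13), (6, 7, a, 3, x, 24), (6, 7, k, 36, x, 13), (6, 7, k, 36, x, 24), (6, 7, n, 30, x, 13), (6, 7, n, 30, x, 24), (6, 7, q, 30, x, 13), (6, 7, q, 30, x, 24), (6, 7, w, 18, x, 13), (6, 7, w, 18, x, 24), (6, 7, z, 22, x, 13), (6, 7, z, 22, x, 24)}
Projecting to E, D, F (6 duplicate(s) eliminated): {(x, a, 7), (x, k, 7), (x, n, 7), (x, q, 7), (x, w, 7), (x, z, 7)}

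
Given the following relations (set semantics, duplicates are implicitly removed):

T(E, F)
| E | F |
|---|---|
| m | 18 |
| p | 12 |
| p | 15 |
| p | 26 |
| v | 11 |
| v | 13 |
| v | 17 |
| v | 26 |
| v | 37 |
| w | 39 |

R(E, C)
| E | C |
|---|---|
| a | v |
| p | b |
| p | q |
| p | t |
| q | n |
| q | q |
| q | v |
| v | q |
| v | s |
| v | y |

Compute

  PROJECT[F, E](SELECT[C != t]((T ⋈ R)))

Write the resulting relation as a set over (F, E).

{(11, v), (12, p), (13, v), (15, p), (17, v), (26, p), (26, v), (37, v)}

T ⋈ R (natural join on E): {(p, 12, b), (p, 12, q), (p, 12, t), (p, 15, b), (p, 15, q), (p, 15, t), (p, 26, b), (p, 26, q), (p, 26, t), (v, 11, q), (v, 11, s), (v, 11, y), (v, 13, q), (v, 13, s), (v, 13, y), (v, 17, q), (v, 17, s), (v, 17, y), (v, 26, q), (v, 26, s), (v, 26, y), (v, 37, q), (v, 37, s), (v, 37, y)}
Selection C != t: {(p, 12, b), (p, 12, q), (p, 15, b), (p, 15, q), (p, 26, b), (p, 26, q), (v, 11, q), (v, 11, s), (v, 11, y), (v, 13, q), (v, 13, s), (v, 13, y), (v, 17, q), (v, 17, s), (v, 17, y), (v, 26, q), (v, 26, s), (v, 26, y), (v, 37, q), (v, 37, s), (v, 37, y)}
π[F, E]: project onto (F, E) (13 duplicate(s) eliminated) → {(11, v), (12, p), (13, v), (15, p), (17, v), (26, p), (26, v), (37, v)}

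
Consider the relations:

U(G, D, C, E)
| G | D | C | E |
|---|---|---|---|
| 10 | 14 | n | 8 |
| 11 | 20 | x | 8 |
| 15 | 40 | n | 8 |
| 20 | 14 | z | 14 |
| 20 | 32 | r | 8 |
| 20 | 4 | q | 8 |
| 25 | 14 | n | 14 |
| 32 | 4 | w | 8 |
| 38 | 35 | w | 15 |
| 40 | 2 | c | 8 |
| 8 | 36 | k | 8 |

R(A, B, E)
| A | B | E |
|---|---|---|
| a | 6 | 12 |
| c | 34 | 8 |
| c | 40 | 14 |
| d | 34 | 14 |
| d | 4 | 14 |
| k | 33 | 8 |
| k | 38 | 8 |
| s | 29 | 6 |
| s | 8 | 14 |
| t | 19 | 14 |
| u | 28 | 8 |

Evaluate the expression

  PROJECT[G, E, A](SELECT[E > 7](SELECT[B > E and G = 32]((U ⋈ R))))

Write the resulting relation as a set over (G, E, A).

{(32, 8, c), (32, 8, k), (32, 8, u)}

Natural join on E: {(10, 14, n, 8, c, 34), (10, 14, n, 8, k, 33), (10, 14, n, 8, k, 38), (10, 14, n, 8, u, 28), (11, 20, x, 8, c, 34), (11, 20, x, 8, k, 33), (11, 20, x, 8, k, 38), (11, 20, x, 8, u, 28), (15, 40, n, 8, c, 34), (15, 40, n, 8, k, 33), (15, 40, n, 8, k, 38), (15, 40, n, 8, u, 28), (20, 14, z, 14, c, 40), (20, 14, z, 14, d, 34), (20, 14, z, 14, d, 4), (20, 14, z, 14, s, 8), (20, 14, z, 14, t, 19), (20, 32, r, 8, c, 34), (20, 32, r, 8, k, 33), (20, 32, r, 8, k, 38), (20, 32, r, 8, u, 28), (20, 4, q, 8, c, 34), (20, 4, q, 8, k, 33), (20, 4, q, 8, k, 38), (20, 4, q, 8, u, 28), (25, 14, n, 14, c, 40), (25, 14, n, 14, d, 34), (25, 14, n, 14, d, 4), (25, 14, n, 14, s, 8), (25, 14, n, 14, t, 19), (32, 4, w, 8, c, 34), (32, 4, w, 8, k, 33), (32, 4, w, 8, k, 38), (32, 4, w, 8, u, 28), (40, 2, c, 8, c, 34), (40, 2, c, 8, k, 33), (40, 2, c, 8, k, 38), (40, 2, c, 8, u, 28), (8, 36, k, 8, c, 34), (8, 36, k, 8, k, 33), (8, 36, k, 8, k, 38), (8, 36, k, 8, u, 28)}
σ[B > E and G = 32]: keep tuples satisfying B > E and G = 32 → {(32, 4, w, 8, c, 34), (32, 4, w, 8, k, 33), (32, 4, w, 8, k, 38), (32, 4, w, 8, u, 28)}
σ[E > 7]: keep tuples satisfying E > 7 → {(32, 4, w, 8, c, 34), (32, 4, w, 8, k, 33), (32, 4, w, 8, k, 38), (32, 4, w, 8, u, 28)}
Keep only column(s) G, E, A (1 duplicate(s) eliminated): {(32, 8, c), (32, 8, k), (32, 8, u)}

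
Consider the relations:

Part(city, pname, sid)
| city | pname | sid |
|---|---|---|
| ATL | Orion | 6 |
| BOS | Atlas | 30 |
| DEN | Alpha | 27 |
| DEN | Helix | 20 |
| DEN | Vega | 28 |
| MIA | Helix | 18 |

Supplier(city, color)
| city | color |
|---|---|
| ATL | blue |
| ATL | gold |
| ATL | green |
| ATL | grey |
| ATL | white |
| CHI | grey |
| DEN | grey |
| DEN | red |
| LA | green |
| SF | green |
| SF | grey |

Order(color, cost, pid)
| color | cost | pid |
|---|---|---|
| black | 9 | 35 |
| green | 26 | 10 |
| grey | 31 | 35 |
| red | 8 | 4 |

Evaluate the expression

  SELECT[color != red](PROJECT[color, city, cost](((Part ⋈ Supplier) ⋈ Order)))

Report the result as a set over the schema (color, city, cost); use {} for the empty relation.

Joining Part and Supplier on city yields {(ATL, Orion, 6, blue), (ATL, Orion, 6, gold), (ATL, Orion, 6, green), (ATL, Orion, 6, grey), (ATL, Orion, 6, white), (DEN, Alpha, 27, grey), (DEN, Alpha, 27, red), (DEN, Helix, 20, grey), (DEN, Helix, 20, red), (DEN, Vega, 28, grey), (DEN, Vega, 28, red)}.
Joining (Part ⋈ Supplier) and Order on color yields {(ATL, Orion, 6, green, 26, 10), (ATL, Orion, 6, grey, 31, 35), (DEN, Alpha, 27, grey, 31, 35), (DEN, Alpha, 27, red, 8, 4), (DEN, Helix, 20, grey, 31, 35), (DEN, Helix, 20, red, 8, 4), (DEN, Vega, 28, grey, 31, 35), (DEN, Vega, 28, red, 8, 4)}.
π_{color, city, cost} gives {(green, ATL, 26), (grey, ATL, 31), (grey, DEN, 31), (red, DEN, 8)} (4 duplicate(s) eliminated).
Filtering on color != red leaves {(green, ATL, 26), (grey, ATL, 31), (grey, DEN, 31)}.

{(green, ATL, 26), (grey, ATL, 31), (grey, DEN, 31)}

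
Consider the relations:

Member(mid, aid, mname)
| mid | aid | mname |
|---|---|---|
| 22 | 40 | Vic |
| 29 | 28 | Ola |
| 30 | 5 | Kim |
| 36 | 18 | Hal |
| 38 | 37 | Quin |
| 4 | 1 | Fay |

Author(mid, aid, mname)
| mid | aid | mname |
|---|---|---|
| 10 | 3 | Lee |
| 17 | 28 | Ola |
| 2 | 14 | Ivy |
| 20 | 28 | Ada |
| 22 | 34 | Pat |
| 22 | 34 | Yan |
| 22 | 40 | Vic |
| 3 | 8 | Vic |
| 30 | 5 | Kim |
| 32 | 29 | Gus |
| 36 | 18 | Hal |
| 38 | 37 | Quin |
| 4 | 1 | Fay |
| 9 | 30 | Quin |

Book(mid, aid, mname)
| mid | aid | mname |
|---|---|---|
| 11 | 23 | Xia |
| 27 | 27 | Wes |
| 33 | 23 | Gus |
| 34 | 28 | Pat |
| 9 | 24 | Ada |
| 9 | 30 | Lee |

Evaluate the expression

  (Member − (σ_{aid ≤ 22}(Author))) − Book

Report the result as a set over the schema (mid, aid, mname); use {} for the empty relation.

Selection aid ≤ 22: {(10, 3, Lee), (2, 14, Ivy), (3, 8, Vic), (30, 5, Kim), (36, 18, Hal), (4, 1, Fay)}
Taking the difference: {(22, 40, Vic), (29, 28, Ola), (38, 37, Quin)}
Taking the difference: {(22, 40, Vic), (29, 28, Ola), (38, 37, Quin)}

{(22, 40, Vic), (29, 28, Ola), (38, 37, Quin)}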